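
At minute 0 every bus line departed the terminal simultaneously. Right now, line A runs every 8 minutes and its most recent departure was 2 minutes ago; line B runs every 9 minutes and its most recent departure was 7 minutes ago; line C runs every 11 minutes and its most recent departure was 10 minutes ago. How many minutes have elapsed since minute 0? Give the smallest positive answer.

538

From t ≡ 2 (mod 8) write t = 2 + 8s. Substituting into t ≡ 7 (mod 9) gives 8s ≡ 5 (mod 9), and since 8⁻¹ ≡ 8 (mod 9), s ≡ 4. Hence t ≡ 2 + 8·4 = 34 (mod 72).
From t ≡ 34 (mod 72) write t = 34 + 72s. Substituting into t ≡ 10 (mod 11) gives 72s ≡ 9 (mod 11), and since 6⁻¹ ≡ 2 (mod 11), s ≡ 7. Hence t ≡ 34 + 72·7 = 538 (mod 792).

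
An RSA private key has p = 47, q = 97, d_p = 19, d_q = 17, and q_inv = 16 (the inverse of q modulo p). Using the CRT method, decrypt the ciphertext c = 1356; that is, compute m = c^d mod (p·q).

1915

m₁ = c^(d_p) mod p: c ≡ 40 (mod 47), and 40^19 mod 47 = 35.
m₂ = c^(d_q) mod q: c ≡ 95 (mod 97), and 95^17 mod 97 = 72.
h = q_inv·(m₁ − m₂) mod p = 16·(35 − 72) mod 47 = 19.
m = m₂ + h·q = 72 + 19·97 = 1915.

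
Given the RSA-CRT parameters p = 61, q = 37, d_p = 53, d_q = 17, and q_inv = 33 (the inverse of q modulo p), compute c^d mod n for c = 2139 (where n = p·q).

1686

m₁ = c^(d_p) mod p: c ≡ 4 (mod 61), and 4^53 mod 61 = 39.
m₂ = c^(d_q) mod q: c ≡ 30 (mod 37), and 30^17 mod 37 = 21.
h = q_inv·(m₁ − m₂) mod p = 33·(39 − 21) mod 61 = 45.
m = m₂ + h·q = 21 + 45·37 = 1686.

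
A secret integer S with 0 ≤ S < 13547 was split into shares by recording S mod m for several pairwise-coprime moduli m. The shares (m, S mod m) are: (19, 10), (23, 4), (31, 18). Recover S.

1568

The moduli are pairwise coprime; N = 19·23·31 = 13547.
N/19 = 713; 713 ≡ 10 (mod 19); 10·2 ≡ 1, so inverse 2.
N/23 = 589; 589 ≡ 14 (mod 23); 14·5 ≡ 1, so inverse 5.
N/31 = 437; 437 ≡ 3 (mod 31); 3·21 ≡ 1, so inverse 21.
S ≡ 10·713·2 + 4·589·5 + 18·437·21 = 191226.
191226 mod 13547 = 1568.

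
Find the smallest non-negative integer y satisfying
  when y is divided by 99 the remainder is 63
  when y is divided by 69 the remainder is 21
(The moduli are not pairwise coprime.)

1746

gcd(99, 69) = 3 and 3 | (21 − 63), so the pair is consistent; merging gives y ≡ 1746 (mod 2277), where 2277 = lcm(99, 69).
The solution is unique modulo lcm(99, 69) = 2277.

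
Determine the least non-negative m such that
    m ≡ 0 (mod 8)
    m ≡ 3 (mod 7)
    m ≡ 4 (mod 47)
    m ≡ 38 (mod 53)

100208

Combine the congruences pairwise.
From m ≡ 0 (mod 8) write m = 0 + 8t. Substituting into m ≡ 3 (mod 7) gives 8t ≡ 3 (mod 7), and since 1⁻¹ ≡ 1 (mod 7), t ≡ 3. Hence m ≡ 0 + 8·3 = 24 (mod 56).
From m ≡ 24 (mod 56) write m = 24 + 56t. Substituting into m ≡ 4 (mod 47) gives 56t ≡ 27 (mod 47), and since 9⁻¹ ≡ 21 (mod 47), t ≡ 3. Hence m ≡ 24 + 56·3 = 192 (mod 2632).
From m ≡ 192 (mod 2632) write m = 192 + 2632t. Substituting into m ≡ 38 (mod 53) gives 2632t ≡ 5 (mod 53), and since 35⁻¹ ≡ 50 (mod 53), t ≡ 38. Hence m ≡ 192 + 2632·38 = 100208 (mod 139496).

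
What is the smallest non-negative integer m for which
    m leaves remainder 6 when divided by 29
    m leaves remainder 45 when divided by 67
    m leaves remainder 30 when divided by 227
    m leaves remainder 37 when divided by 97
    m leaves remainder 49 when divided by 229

The moduli are pairwise coprime; N = 29·67·227·97·229 = 9797287993.
N/29 = 337837517; 337837517 ≡ 16 (mod 29); 16·20 ≡ 1, so inverse 20.
N/67 = 146228179; 146228179 ≡ 9 (mod 67); 9·15 ≡ 1, so inverse 15.
N/227 = 43159859; 43159859 ≡ 122 (mod 227); 122·147 ≡ 1, so inverse 147.
N/97 = 101002969; 101002969 ≡ 70 (mod 97); 70·79 ≡ 1, so inverse 79.
N/229 = 42782917; 42782917 ≡ 221 (mod 229); 221·143 ≡ 1, so inverse 143.
m ≡ 6·337837517·20 + 45·146228179·15 + 30·43159859·147 + 37·101002969·79 + 49·42782917·143 = 924591078861.
924591078861 mod 9797287993 = 3646007519.

3646007519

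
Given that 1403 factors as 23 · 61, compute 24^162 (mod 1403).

576

Mod 23: 24 ≡ 1; by Fermat, exponent reduces to 162 mod 22 = 8; 1^8 ≡ 1 (mod 23).
Mod 61: 24 ≡ 24; by Fermat, exponent reduces to 162 mod 60 = 42; 24^42 ≡ 27 (mod 61).
Combine by CRT: x ≡ 1 (mod 23), x ≡ 27 (mod 61) ⇒ x ≡ 576 (mod 1403).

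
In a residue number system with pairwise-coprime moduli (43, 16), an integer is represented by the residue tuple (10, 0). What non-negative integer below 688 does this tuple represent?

From x ≡ 10 (mod 43) write x = 10 + 43t. Substituting into x ≡ 0 (mod 16) gives 43t ≡ 6 (mod 16), and since 11⁻¹ ≡ 3 (mod 16), t ≡ 2. Hence x ≡ 10 + 43·2 = 96 (mod 688).

96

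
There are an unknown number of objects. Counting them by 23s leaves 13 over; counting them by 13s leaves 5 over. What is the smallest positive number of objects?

From N ≡ 13 (mod 23) write N = 13 + 23t. Substituting into N ≡ 5 (mod 13) gives 23t ≡ 5 (mod 13), and since 10⁻¹ ≡ 4 (mod 13), t ≡ 7. Hence N ≡ 13 + 23·7 = 174 (mod 299).

174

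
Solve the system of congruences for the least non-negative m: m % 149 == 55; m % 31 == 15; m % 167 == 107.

The moduli are pairwise coprime; N = 149·31·167 = 771373.
N/149 = 5177; 5177 ≡ 111 (mod 149); 111·98 ≡ 1, so inverse 98.
N/31 = 24883; 24883 ≡ 21 (mod 31); 21·3 ≡ 1, so inverse 3.
N/167 = 4619; 4619 ≡ 110 (mod 167); 110·41 ≡ 1, so inverse 41.
m ≡ 55·5177·98 + 15·24883·3 + 107·4619·41 = 49287318.
49287318 mod 771373 = 690819.

690819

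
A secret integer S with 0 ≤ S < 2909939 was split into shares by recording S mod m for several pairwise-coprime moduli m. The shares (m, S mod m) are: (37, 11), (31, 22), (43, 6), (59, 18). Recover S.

The moduli are pairwise coprime; N = 37·31·43·59 = 2909939.
N/37 = 78647; 78647 ≡ 22 (mod 37); 22·32 ≡ 1, so inverse 32.
N/31 = 93869; 93869 ≡ 1 (mod 31), inverse 1.
N/43 = 67673; 67673 ≡ 34 (mod 43); 34·19 ≡ 1, so inverse 19.
N/59 = 49321; 49321 ≡ 56 (mod 59); 56·39 ≡ 1, so inverse 39.
S ≡ 11·78647·32 + 22·93869·1 + 6·67673·19 + 18·49321·39 = 72086926.
72086926 mod 2909939 = 2248390.

2248390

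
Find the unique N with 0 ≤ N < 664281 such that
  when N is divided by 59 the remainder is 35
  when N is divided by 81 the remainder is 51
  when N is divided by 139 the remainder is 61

91662

The moduli are pairwise coprime; M = 59·81·139 = 664281.
M/59 = 11259; 11259 ≡ 49 (mod 59); 49·53 ≡ 1, so inverse 53.
M/81 = 8201; 8201 ≡ 20 (mod 81); 20·77 ≡ 1, so inverse 77.
M/139 = 4779; 4779 ≡ 53 (mod 139); 53·21 ≡ 1, so inverse 21.
N ≡ 35·11259·53 + 51·8201·77 + 61·4779·21 = 59212671.
59212671 mod 664281 = 91662.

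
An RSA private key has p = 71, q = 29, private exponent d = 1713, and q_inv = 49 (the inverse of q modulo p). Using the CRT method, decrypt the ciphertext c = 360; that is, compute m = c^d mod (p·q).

d_p = d mod (p−1) = 1713 mod 70 = 33; d_q = d mod (q−1) = 5.
m₁ = c^(d_p) mod p: c ≡ 5 (mod 71), and 5^33 mod 71 = 54.
m₂ = c^(d_q) mod q: c ≡ 12 (mod 29), and 12^5 mod 29 = 12.
h = q_inv·(m₁ − m₂) mod p = 49·(54 − 12) mod 71 = 70.
m = m₂ + h·q = 12 + 70·29 = 2042.

2042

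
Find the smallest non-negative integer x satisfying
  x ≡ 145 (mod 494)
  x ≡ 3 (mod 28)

1627

Combine the congruences pairwise.
gcd(494, 28) = 2 and 2 | (3 − 145), so the pair is consistent; merging gives x ≡ 1627 (mod 6916), where 6916 = lcm(494, 28).
The solution is unique modulo lcm(494, 28) = 6916.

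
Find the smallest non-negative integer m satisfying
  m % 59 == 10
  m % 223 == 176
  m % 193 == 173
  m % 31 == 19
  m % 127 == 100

The moduli are pairwise coprime; N = 59·223·193·31·127 = 9997228037.
N/59 = 169444543; 169444543 ≡ 24 (mod 59); 24·32 ≡ 1, so inverse 32.
N/223 = 44830619; 44830619 ≡ 37 (mod 223); 37·217 ≡ 1, so inverse 217.
N/193 = 51799109; 51799109 ≡ 32 (mod 193); 32·187 ≡ 1, so inverse 187.
N/31 = 322491227; 322491227 ≡ 25 (mod 31); 25·5 ≡ 1, so inverse 5.
N/127 = 78718331; 78718331 ≡ 48 (mod 127); 48·45 ≡ 1, so inverse 45.
m ≡ 10·169444543·32 + 176·44830619·217 + 173·51799109·187 + 19·322491227·5 + 100·78718331·45 = 3827015385932.
3827015385932 mod 9997228037 = 8074275798.

8074275798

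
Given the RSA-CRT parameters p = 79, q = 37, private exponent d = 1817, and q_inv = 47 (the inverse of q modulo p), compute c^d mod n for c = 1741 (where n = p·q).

d_p = d mod (p−1) = 1817 mod 78 = 23; d_q = d mod (q−1) = 17.
m₁ = c^(d_p) mod p: c ≡ 3 (mod 79), and 3^23 mod 79 = 74.
m₂ = c^(d_q) mod q: c ≡ 2 (mod 37), and 2^17 mod 37 = 18.
h = q_inv·(m₁ − m₂) mod p = 47·(74 − 18) mod 79 = 25.
m = m₂ + h·q = 18 + 25·37 = 943.

943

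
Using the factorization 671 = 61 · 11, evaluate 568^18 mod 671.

Mod 61: 568 ≡ 19; 19^18 ≡ 34 (mod 61).
Mod 11: 568 ≡ 7; by Fermat, exponent reduces to 18 mod 10 = 8; 7^8 ≡ 9 (mod 11).
Combine by CRT: x ≡ 34 (mod 61), x ≡ 9 (mod 11) ⇒ x ≡ 339 (mod 671).

339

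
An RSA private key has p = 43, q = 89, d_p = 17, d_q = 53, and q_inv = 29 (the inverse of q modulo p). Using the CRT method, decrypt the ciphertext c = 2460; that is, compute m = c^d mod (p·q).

m₁ = c^(d_p) mod p: c ≡ 9 (mod 43), and 9^17 mod 43 = 31.
m₂ = c^(d_q) mod q: c ≡ 57 (mod 89), and 57^53 mod 89 = 87.
h = q_inv·(m₁ − m₂) mod p = 29·(31 − 87) mod 43 = 10.
m = m₂ + h·q = 87 + 10·89 = 977.

977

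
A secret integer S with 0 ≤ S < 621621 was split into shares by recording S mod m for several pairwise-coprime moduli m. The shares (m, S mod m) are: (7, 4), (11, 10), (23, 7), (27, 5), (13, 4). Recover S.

From S ≡ 4 (mod 7) write S = 4 + 7t. Substituting into S ≡ 10 (mod 11) gives 7t ≡ 6 (mod 11), and since 7⁻¹ ≡ 8 (mod 11), t ≡ 4. Hence S ≡ 4 + 7·4 = 32 (mod 77).
From S ≡ 32 (mod 77) write S = 32 + 77t. Substituting into S ≡ 7 (mod 23) gives 77t ≡ 21 (mod 23), and since 8⁻¹ ≡ 3 (mod 23), t ≡ 17. Hence S ≡ 32 + 77·17 = 1341 (mod 1771).
From S ≡ 1341 (mod 1771) write S = 1341 + 1771t. Substituting into S ≡ 5 (mod 27) gives 1771t ≡ 14 (mod 27), and since 16⁻¹ ≡ 22 (mod 27), t ≡ 11. Hence S ≡ 1341 + 1771·11 = 20822 (mod 47817).
From S ≡ 20822 (mod 47817) write S = 20822 + 47817t. Substituting into S ≡ 4 (mod 13) gives 47817t ≡ 8 (mod 13), and since 3⁻¹ ≡ 9 (mod 13), t ≡ 7. Hence S ≡ 20822 + 47817·7 = 355541 (mod 621621).

355541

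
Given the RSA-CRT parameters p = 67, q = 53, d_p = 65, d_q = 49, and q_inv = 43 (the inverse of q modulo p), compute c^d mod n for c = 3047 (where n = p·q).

m₁ = c^(d_p) mod p: c ≡ 32 (mod 67), and 32^65 mod 67 = 44.
m₂ = c^(d_q) mod q: c ≡ 26 (mod 53), and 26^49 mod 53 = 45.
h = q_inv·(m₁ − m₂) mod p = 43·(44 − 45) mod 67 = 24.
m = m₂ + h·q = 45 + 24·53 = 1317.

1317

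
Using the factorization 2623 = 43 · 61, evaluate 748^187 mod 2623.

Mod 43: 748 ≡ 17; by Fermat, exponent reduces to 187 mod 42 = 19; 17^19 ≡ 25 (mod 43).
Mod 61: 748 ≡ 16; by Fermat, exponent reduces to 187 mod 60 = 7; 16^7 ≡ 15 (mod 61).
Combine by CRT: x ≡ 25 (mod 43), x ≡ 15 (mod 61) ⇒ x ≡ 2089 (mod 2623).

2089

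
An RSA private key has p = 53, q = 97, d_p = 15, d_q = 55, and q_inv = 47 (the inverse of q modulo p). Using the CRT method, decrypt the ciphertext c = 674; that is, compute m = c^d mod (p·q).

m₁ = c^(d_p) mod p: c ≡ 38 (mod 53), and 38^15 mod 53 = 40.
m₂ = c^(d_q) mod q: c ≡ 92 (mod 97), and 92^55 mod 97 = 40.
h = q_inv·(m₁ − m₂) mod p = 47·(40 − 40) mod 53 = 0.
m = m₂ + h·q = 40 + 0·97 = 40.

40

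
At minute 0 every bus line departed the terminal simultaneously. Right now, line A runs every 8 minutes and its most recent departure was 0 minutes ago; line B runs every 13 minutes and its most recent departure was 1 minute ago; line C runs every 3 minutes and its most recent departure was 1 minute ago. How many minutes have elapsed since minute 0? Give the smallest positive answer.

40

The moduli are pairwise coprime; N = 8·13·3 = 312.
N/8 = 39; 39 ≡ 7 (mod 8); 7·7 ≡ 1, so inverse 7.
N/13 = 24; 24 ≡ 11 (mod 13); 11·6 ≡ 1, so inverse 6.
N/3 = 104; 104 ≡ 2 (mod 3); 2·2 ≡ 1, so inverse 2.
t ≡ 0·39·7 + 1·24·6 + 1·104·2 = 352.
352 mod 312 = 40.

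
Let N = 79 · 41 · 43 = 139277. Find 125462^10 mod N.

Mod 79: 125462 ≡ 10; 10^10 ≡ 38 (mod 79).
Mod 41: 125462 ≡ 2; 2^10 ≡ 40 (mod 41).
Mod 43: 125462 ≡ 31; 31^10 ≡ 38 (mod 43).
Combine by CRT: x ≡ 38 (mod 79), x ≡ 40 (mod 41), x ≡ 38 (mod 43) ⇒ x ≡ 91757 (mod 139277).

91757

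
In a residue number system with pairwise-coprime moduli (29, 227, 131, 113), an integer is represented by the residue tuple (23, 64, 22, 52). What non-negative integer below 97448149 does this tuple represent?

From x ≡ 23 (mod 29) write x = 23 + 29t. Substituting into x ≡ 64 (mod 227) gives 29t ≡ 41 (mod 227), and since 29⁻¹ ≡ 47 (mod 227), t ≡ 111. Hence x ≡ 23 + 29·111 = 3242 (mod 6583).
From x ≡ 3242 (mod 6583) write x = 3242 + 6583t. Substituting into x ≡ 22 (mod 131) gives 6583t ≡ 55 (mod 131), and since 33⁻¹ ≡ 4 (mod 131), t ≡ 89. Hence x ≡ 3242 + 6583·89 = 589129 (mod 862373).
From x ≡ 589129 (mod 862373) write x = 589129 + 862373t. Substituting into x ≡ 52 (mod 113) gives 862373t ≡ 105 (mod 113), and since 70⁻¹ ≡ 21 (mod 113), t ≡ 58. Hence x ≡ 589129 + 862373·58 = 50606763 (mod 97448149).

50606763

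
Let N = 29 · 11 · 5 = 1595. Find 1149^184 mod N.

691

Mod 29: 1149 ≡ 18; by Fermat, exponent reduces to 184 mod 28 = 16; 18^16 ≡ 24 (mod 29).
Mod 11: 1149 ≡ 5; by Fermat, exponent reduces to 184 mod 10 = 4; 5^4 ≡ 9 (mod 11).
Mod 5: 1149 ≡ 4; since 4 | 184, by Fermat 4^184 ≡ 1 (mod 5).
Combine by CRT: x ≡ 24 (mod 29), x ≡ 9 (mod 11), x ≡ 1 (mod 5) ⇒ x ≡ 691 (mod 1595).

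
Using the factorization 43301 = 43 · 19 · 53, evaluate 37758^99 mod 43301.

16645

Mod 43: 37758 ≡ 4; by Fermat, exponent reduces to 99 mod 42 = 15; 4^15 ≡ 4 (mod 43).
Mod 19: 37758 ≡ 5; by Fermat, exponent reduces to 99 mod 18 = 9; 5^9 ≡ 1 (mod 19).
Mod 53: 37758 ≡ 22; by Fermat, exponent reduces to 99 mod 52 = 47; 22^47 ≡ 3 (mod 53).
Combine by CRT: x ≡ 4 (mod 43), x ≡ 1 (mod 19), x ≡ 3 (mod 53) ⇒ x ≡ 16645 (mod 43301).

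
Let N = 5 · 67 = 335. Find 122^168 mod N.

Mod 5: 122 ≡ 2; since 4 | 168, by Fermat 2^168 ≡ 1 (mod 5).
Mod 67: 122 ≡ 55; by Fermat, exponent reduces to 168 mod 66 = 36; 55^36 ≡ 14 (mod 67).
Combine by CRT: x ≡ 1 (mod 5), x ≡ 14 (mod 67) ⇒ x ≡ 81 (mod 335).

81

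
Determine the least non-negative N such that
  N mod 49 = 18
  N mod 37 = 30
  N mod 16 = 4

23636

The moduli are pairwise coprime; M = 49·37·16 = 29008.
M/49 = 592; 592 ≡ 4 (mod 49); 4·37 ≡ 1, so inverse 37.
M/37 = 784; 784 ≡ 7 (mod 37); 7·16 ≡ 1, so inverse 16.
M/16 = 1813; 1813 ≡ 5 (mod 16); 5·13 ≡ 1, so inverse 13.
N ≡ 18·592·37 + 30·784·16 + 4·1813·13 = 864868.
864868 mod 29008 = 23636.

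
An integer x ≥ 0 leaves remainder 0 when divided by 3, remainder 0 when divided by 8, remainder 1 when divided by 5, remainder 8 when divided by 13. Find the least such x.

216

From x ≡ 0 (mod 3) write x = 0 + 3t. Substituting into x ≡ 0 (mod 8) gives 3t ≡ 0 (mod 8), and since 3⁻¹ ≡ 3 (mod 8), t ≡ 0. Hence x ≡ 0 + 3·0 = 0 (mod 24).
From x ≡ 0 (mod 24) write x = 0 + 24t. Substituting into x ≡ 1 (mod 5) gives 24t ≡ 1 (mod 5), and since 4⁻¹ ≡ 4 (mod 5), t ≡ 4. Hence x ≡ 0 + 24·4 = 96 (mod 120).
From x ≡ 96 (mod 120) write x = 96 + 120t. Substituting into x ≡ 8 (mod 13) gives 120t ≡ 3 (mod 13), and since 3⁻¹ ≡ 9 (mod 13), t ≡ 1. Hence x ≡ 96 + 120·1 = 216 (mod 1560).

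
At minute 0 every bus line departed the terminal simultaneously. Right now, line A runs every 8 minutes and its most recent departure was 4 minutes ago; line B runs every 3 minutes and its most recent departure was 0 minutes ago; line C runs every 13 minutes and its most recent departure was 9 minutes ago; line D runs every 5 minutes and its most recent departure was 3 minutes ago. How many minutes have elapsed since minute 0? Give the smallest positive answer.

Combine the congruences pairwise.
From t ≡ 4 (mod 8) write t = 4 + 8s. Substituting into t ≡ 0 (mod 3) gives 8s ≡ 2 (mod 3), and since 2⁻¹ ≡ 2 (mod 3), s ≡ 1. Hence t ≡ 4 + 8·1 = 12 (mod 24).
From t ≡ 12 (mod 24) write t = 12 + 24s. Substituting into t ≡ 9 (mod 13) gives 24s ≡ 10 (mod 13), and since 11⁻¹ ≡ 6 (mod 13), s ≡ 8. Hence t ≡ 12 + 24·8 = 204 (mod 312).
From t ≡ 204 (mod 312) write t = 204 + 312s. Substituting into t ≡ 3 (mod 5) gives 312s ≡ 4 (mod 5), and since 2⁻¹ ≡ 3 (mod 5), s ≡ 2. Hence t ≡ 204 + 312·2 = 828 (mod 1560).

828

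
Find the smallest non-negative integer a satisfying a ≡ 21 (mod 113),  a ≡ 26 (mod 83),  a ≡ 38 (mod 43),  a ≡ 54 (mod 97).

The moduli are pairwise coprime; N = 113·83·43·97 = 39119809.
N/113 = 346193; 346193 ≡ 74 (mod 113); 74·84 ≡ 1, so inverse 84.
N/83 = 471323; 471323 ≡ 49 (mod 83); 49·61 ≡ 1, so inverse 61.
N/43 = 909763; 909763 ≡ 12 (mod 43); 12·18 ≡ 1, so inverse 18.
N/97 = 403297; 403297 ≡ 68 (mod 97); 68·10 ≡ 1, so inverse 10.
a ≡ 21·346193·84 + 26·471323·61 + 38·909763·18 + 54·403297·10 = 2198261002.
2198261002 mod 39119809 = 7551698.

7551698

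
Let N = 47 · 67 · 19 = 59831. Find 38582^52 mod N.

Mod 47: 38582 ≡ 42; by Fermat, exponent reduces to 52 mod 46 = 6; 42^6 ≡ 21 (mod 47).
Mod 67: 38582 ≡ 57; 57^52 ≡ 6 (mod 67).
Mod 19: 38582 ≡ 12; by Fermat, exponent reduces to 52 mod 18 = 16; 12^16 ≡ 7 (mod 19).
Combine by CRT: x ≡ 21 (mod 47), x ≡ 6 (mod 67), x ≡ 7 (mod 19) ⇒ x ≡ 37057 (mod 59831).

37057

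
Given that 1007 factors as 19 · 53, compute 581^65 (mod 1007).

235

Mod 19: 581 ≡ 11; by Fermat, exponent reduces to 65 mod 18 = 11; 11^11 ≡ 7 (mod 19).
Mod 53: 581 ≡ 51; by Fermat, exponent reduces to 65 mod 52 = 13; 51^13 ≡ 23 (mod 53).
Combine by CRT: x ≡ 7 (mod 19), x ≡ 23 (mod 53) ⇒ x ≡ 235 (mod 1007).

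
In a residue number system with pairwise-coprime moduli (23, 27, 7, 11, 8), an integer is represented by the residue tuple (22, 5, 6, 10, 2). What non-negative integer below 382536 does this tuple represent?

From x ≡ 22 (mod 23) write x = 22 + 23t. Substituting into x ≡ 5 (mod 27) gives 23t ≡ 10 (mod 27), and since 23⁻¹ ≡ 20 (mod 27), t ≡ 11. Hence x ≡ 22 + 23·11 = 275 (mod 621).
From x ≡ 275 (mod 621) write x = 275 + 621t. Substituting into x ≡ 6 (mod 7) gives 621t ≡ 4 (mod 7), and since 5⁻¹ ≡ 3 (mod 7), t ≡ 5. Hence x ≡ 275 + 621·5 = 3380 (mod 4347).
From x ≡ 3380 (mod 4347) write x = 3380 + 4347t. Substituting into x ≡ 10 (mod 11) gives 4347t ≡ 7 (mod 11), and since 2⁻¹ ≡ 6 (mod 11), t ≡ 9. Hence x ≡ 3380 + 4347·9 = 42503 (mod 47817).
From x ≡ 42503 (mod 47817) write x = 42503 + 47817t. Substituting into x ≡ 2 (mod 8) gives 47817t ≡ 3 (mod 8), and since 1⁻¹ ≡ 1 (mod 8), t ≡ 3. Hence x ≡ 42503 + 47817·3 = 185954 (mod 382536).

185954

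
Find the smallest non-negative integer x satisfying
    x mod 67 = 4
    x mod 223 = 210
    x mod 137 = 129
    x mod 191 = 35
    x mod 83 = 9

The moduli are pairwise coprime; N = 67·223·137·191·83 = 32449775201.
N/67 = 484325003; 484325003 ≡ 26 (mod 67); 26·49 ≡ 1, so inverse 49.
N/223 = 145514687; 145514687 ≡ 51 (mod 223); 51·35 ≡ 1, so inverse 35.
N/137 = 236859673; 236859673 ≡ 99 (mod 137); 99·18 ≡ 1, so inverse 18.
N/191 = 169894111; 169894111 ≡ 184 (mod 191); 184·109 ≡ 1, so inverse 109.
N/83 = 390961147; 390961147 ≡ 22 (mod 83); 22·34 ≡ 1, so inverse 34.
x ≡ 4·484325003·49 + 210·145514687·35 + 129·236859673·18 + 35·169894111·109 + 9·390961147·34 = 2482228955191.
2482228955191 mod 32449775201 = 16046039915.

16046039915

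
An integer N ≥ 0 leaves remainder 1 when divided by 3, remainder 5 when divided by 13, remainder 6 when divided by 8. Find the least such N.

70

From N ≡ 1 (mod 3) write N = 1 + 3t. Substituting into N ≡ 5 (mod 13) gives 3t ≡ 4 (mod 13), and since 3⁻¹ ≡ 9 (mod 13), t ≡ 10. Hence N ≡ 1 + 3·10 = 31 (mod 39).
From N ≡ 31 (mod 39) write N = 31 + 39t. Substituting into N ≡ 6 (mod 8) gives 39t ≡ 7 (mod 8), and since 7⁻¹ ≡ 7 (mod 8), t ≡ 1. Hence N ≡ 31 + 39·1 = 70 (mod 312).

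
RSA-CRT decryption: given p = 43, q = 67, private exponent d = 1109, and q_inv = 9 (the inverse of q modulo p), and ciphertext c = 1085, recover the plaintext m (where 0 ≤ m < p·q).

d_p = d mod (p−1) = 1109 mod 42 = 17; d_q = d mod (q−1) = 53.
m₁ = c^(d_p) mod p: c ≡ 10 (mod 43), and 10^17 mod 43 = 9.
m₂ = c^(d_q) mod q: c ≡ 13 (mod 67), and 13^53 mod 67 = 20.
h = q_inv·(m₁ − m₂) mod p = 9·(9 − 20) mod 43 = 30.
m = m₂ + h·q = 20 + 30·67 = 2030.

2030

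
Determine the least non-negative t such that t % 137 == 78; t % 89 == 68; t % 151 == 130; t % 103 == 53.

106463737

The moduli are pairwise coprime; N = 137·89·151·103 = 189637729.
N/137 = 1384217; 1384217 ≡ 106 (mod 137); 106·53 ≡ 1, so inverse 53.
N/89 = 2130761; 2130761 ≡ 12 (mod 89); 12·52 ≡ 1, so inverse 52.
N/151 = 1255879; 1255879 ≡ 12 (mod 151); 12·63 ≡ 1, so inverse 63.
N/103 = 1841143; 1841143 ≡ 18 (mod 103); 18·63 ≡ 1, so inverse 63.
t ≡ 78·1384217·53 + 68·2130761·52 + 130·1255879·63 + 53·1841143·63 = 29689949461.
29689949461 mod 189637729 = 106463737.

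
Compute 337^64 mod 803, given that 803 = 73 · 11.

762

Mod 73: 337 ≡ 45; 45^64 ≡ 32 (mod 73).
Mod 11: 337 ≡ 7; by Fermat, exponent reduces to 64 mod 10 = 4; 7^4 ≡ 3 (mod 11).
Combine by CRT: x ≡ 32 (mod 73), x ≡ 3 (mod 11) ⇒ x ≡ 762 (mod 803).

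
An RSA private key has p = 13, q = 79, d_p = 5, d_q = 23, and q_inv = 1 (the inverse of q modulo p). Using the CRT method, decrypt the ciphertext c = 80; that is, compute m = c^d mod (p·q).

m₁ = c^(d_p) mod p: c ≡ 2 (mod 13), and 2^5 mod 13 = 6.
m₂ = c^(d_q) mod q: c ≡ 1 (mod 79), and 1^23 mod 79 = 1.
h = q_inv·(m₁ − m₂) mod p = 1·(6 − 1) mod 13 = 5.
m = m₂ + h·q = 1 + 5·79 = 396.

396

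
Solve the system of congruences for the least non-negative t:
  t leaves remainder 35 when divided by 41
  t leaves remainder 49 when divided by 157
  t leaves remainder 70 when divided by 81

The moduli are pairwise coprime; N = 41·157·81 = 521397.
N/41 = 12717; 12717 ≡ 7 (mod 41); 7·6 ≡ 1, so inverse 6.
N/157 = 3321; 3321 ≡ 24 (mod 157); 24·72 ≡ 1, so inverse 72.
N/81 = 6437; 6437 ≡ 38 (mod 81); 38·32 ≡ 1, so inverse 32.
t ≡ 35·12717·6 + 49·3321·72 + 70·6437·32 = 28805938.
28805938 mod 521397 = 129103.

129103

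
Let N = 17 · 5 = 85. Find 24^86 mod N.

Mod 17: 24 ≡ 7; by Fermat, exponent reduces to 86 mod 16 = 6; 7^6 ≡ 9 (mod 17).
Mod 5: 24 ≡ 4; by Fermat, exponent reduces to 86 mod 4 = 2; 4^2 ≡ 1 (mod 5).
Combine by CRT: x ≡ 9 (mod 17), x ≡ 1 (mod 5) ⇒ x ≡ 26 (mod 85).

26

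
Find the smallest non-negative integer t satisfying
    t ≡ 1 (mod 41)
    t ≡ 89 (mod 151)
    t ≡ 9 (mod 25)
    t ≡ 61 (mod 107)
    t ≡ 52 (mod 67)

311368884

From t ≡ 1 (mod 41) write t = 1 + 41s. Substituting into t ≡ 89 (mod 151) gives 41s ≡ 88 (mod 151), and since 41⁻¹ ≡ 70 (mod 151), s ≡ 120. Hence t ≡ 1 + 41·120 = 4921 (mod 6191).
From t ≡ 4921 (mod 6191) write t = 4921 + 6191s. Substituting into t ≡ 9 (mod 25) gives 6191s ≡ 13 (mod 25), and since 16⁻¹ ≡ 11 (mod 25), s ≡ 18. Hence t ≡ 4921 + 6191·18 = 116359 (mod 154775).
From t ≡ 116359 (mod 154775) write t = 116359 + 154775s. Substituting into t ≡ 61 (mod 107) gives 154775s ≡ 11 (mod 107), and since 53⁻¹ ≡ 105 (mod 107), s ≡ 85. Hence t ≡ 116359 + 154775·85 = 13272234 (mod 16560925).
From t ≡ 13272234 (mod 16560925) write t = 13272234 + 16560925s. Substituting into t ≡ 52 (mod 67) gives 16560925s ≡ 49 (mod 67), and since 66⁻¹ ≡ 66 (mod 67), s ≡ 18. Hence t ≡ 13272234 + 16560925·18 = 311368884 (mod 1109581975).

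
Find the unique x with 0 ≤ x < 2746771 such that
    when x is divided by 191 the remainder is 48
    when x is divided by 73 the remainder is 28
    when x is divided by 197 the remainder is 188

1149486

The moduli are pairwise coprime; N = 191·73·197 = 2746771.
N/191 = 14381; 14381 ≡ 56 (mod 191); 56·58 ≡ 1, so inverse 58.
N/73 = 37627; 37627 ≡ 32 (mod 73); 32·16 ≡ 1, so inverse 16.
N/197 = 13943; 13943 ≡ 153 (mod 197); 153·94 ≡ 1, so inverse 94.
x ≡ 48·14381·58 + 28·37627·16 + 188·13943·94 = 303294296.
303294296 mod 2746771 = 1149486.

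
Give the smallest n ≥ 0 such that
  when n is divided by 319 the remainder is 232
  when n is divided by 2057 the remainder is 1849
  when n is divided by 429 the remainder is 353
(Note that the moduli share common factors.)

gcd(319, 2057) = 11 and 11 | (1849 − 232), so the pair is consistent; merging gives n ≡ 24476 (mod 59653), where 59653 = lcm(319, 2057).
gcd(59653, 429) = 11 and 11 | (353 − 24476), so the pair is consistent; merging gives n ≡ 919271 (mod 2326467), where 2326467 = lcm(59653, 429).
The solution is unique modulo lcm(319, 2057, 429) = 2326467.

919271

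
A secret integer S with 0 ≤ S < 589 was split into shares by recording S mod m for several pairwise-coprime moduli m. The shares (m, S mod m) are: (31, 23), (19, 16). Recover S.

From S ≡ 23 (mod 31) write S = 23 + 31t. Substituting into S ≡ 16 (mod 19) gives 31t ≡ 12 (mod 19), and since 12⁻¹ ≡ 8 (mod 19), t ≡ 1. Hence S ≡ 23 + 31·1 = 54 (mod 589).

54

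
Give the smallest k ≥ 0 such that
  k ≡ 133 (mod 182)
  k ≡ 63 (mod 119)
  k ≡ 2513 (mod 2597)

gcd(182, 119) = 7 and 7 | (63 − 133), so the pair is consistent; merging gives k ≡ 2681 (mod 3094), where 3094 = lcm(182, 119).
gcd(3094, 2597) = 7 and 7 | (2513 − 2681), so the pair is consistent; merging gives k ≡ 599823 (mod 1147874), where 1147874 = lcm(3094, 2597).
The solution is unique modulo lcm(182, 119, 2597) = 1147874.

599823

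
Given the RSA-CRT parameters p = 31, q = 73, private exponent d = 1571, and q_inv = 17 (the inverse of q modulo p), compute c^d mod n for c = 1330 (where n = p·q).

1537

d_p = d mod (p−1) = 1571 mod 30 = 11; d_q = d mod (q−1) = 59.
m₁ = c^(d_p) mod p: c ≡ 28 (mod 31), and 28^11 mod 31 = 18.
m₂ = c^(d_q) mod q: c ≡ 16 (mod 73), and 16^59 mod 73 = 4.
h = q_inv·(m₁ − m₂) mod p = 17·(18 − 4) mod 31 = 21.
m = m₂ + h·q = 4 + 21·73 = 1537.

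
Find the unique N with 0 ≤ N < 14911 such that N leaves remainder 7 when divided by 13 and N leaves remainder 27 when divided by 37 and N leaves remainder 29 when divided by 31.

The moduli are pairwise coprime; M = 13·37·31 = 14911.
M/13 = 1147; 1147 ≡ 3 (mod 13); 3·9 ≡ 1, so inverse 9.
M/37 = 403; 403 ≡ 33 (mod 37); 33·9 ≡ 1, so inverse 9.
M/31 = 481; 481 ≡ 16 (mod 31); 16·2 ≡ 1, so inverse 2.
N ≡ 7·1147·9 + 27·403·9 + 29·481·2 = 198088.
198088 mod 14911 = 4245.

4245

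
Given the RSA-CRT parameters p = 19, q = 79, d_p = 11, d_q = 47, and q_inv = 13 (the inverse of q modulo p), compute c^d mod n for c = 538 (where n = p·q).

m₁ = c^(d_p) mod p: c ≡ 6 (mod 19), and 6^11 mod 19 = 17.
m₂ = c^(d_q) mod q: c ≡ 64 (mod 79), and 64^47 mod 79 = 38.
h = q_inv·(m₁ − m₂) mod p = 13·(17 − 38) mod 19 = 12.
m = m₂ + h·q = 38 + 12·79 = 986.

986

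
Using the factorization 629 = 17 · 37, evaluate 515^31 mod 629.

7

Mod 17: 515 ≡ 5; by Fermat, exponent reduces to 31 mod 16 = 15; 5^15 ≡ 7 (mod 17).
Mod 37: 515 ≡ 34; 34^31 ≡ 7 (mod 37).
Combine by CRT: x ≡ 7 (mod 17), x ≡ 7 (mod 37) ⇒ x ≡ 7 (mod 629).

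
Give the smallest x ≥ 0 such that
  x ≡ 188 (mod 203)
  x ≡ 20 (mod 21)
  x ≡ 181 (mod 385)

Combine the congruences pairwise.
gcd(203, 21) = 7 and 7 | (20 − 188), so the pair is consistent; merging gives x ≡ 188 (mod 609), where 609 = lcm(203, 21).
gcd(609, 385) = 7 and 7 | (181 − 188), so the pair is consistent; merging gives x ≡ 7496 (mod 33495), where 33495 = lcm(609, 385).
The solution is unique modulo lcm(203, 21, 385) = 33495.

7496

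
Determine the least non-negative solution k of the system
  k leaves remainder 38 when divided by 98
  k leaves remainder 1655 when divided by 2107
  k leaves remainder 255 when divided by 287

gcd(98, 2107) = 49 and 49 | (1655 − 38), so the pair is consistent; merging gives k ≡ 3762 (mod 4214), where 4214 = lcm(98, 2107).
gcd(4214, 287) = 7 and 7 | (255 − 3762), so the pair is consistent; merging gives k ≡ 33260 (mod 172774), where 172774 = lcm(4214, 287).
The solution is unique modulo lcm(98, 2107, 287) = 172774.

33260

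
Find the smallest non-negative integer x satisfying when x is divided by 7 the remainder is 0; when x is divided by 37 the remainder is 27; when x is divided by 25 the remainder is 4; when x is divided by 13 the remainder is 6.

The moduli are pairwise coprime; N = 7·37·25·13 = 84175.
N/7 = 12025; 12025 ≡ 6 (mod 7); 6·6 ≡ 1, so inverse 6.
N/37 = 2275; 2275 ≡ 18 (mod 37); 18·35 ≡ 1, so inverse 35.
N/25 = 3367; 3367 ≡ 17 (mod 25); 17·3 ≡ 1, so inverse 3.
N/13 = 6475; 6475 ≡ 1 (mod 13), inverse 1.
x ≡ 0·12025·6 + 27·2275·35 + 4·3367·3 + 6·6475·1 = 2229129.
2229129 mod 84175 = 40579.

40579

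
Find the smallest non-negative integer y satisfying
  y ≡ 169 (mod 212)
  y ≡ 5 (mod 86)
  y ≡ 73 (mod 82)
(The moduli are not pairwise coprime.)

251813

Combine the congruences pairwise.
gcd(212, 86) = 2 and 2 | (5 − 169), so the pair is consistent; merging gives y ≡ 5681 (mod 9116), where 9116 = lcm(212, 86).
gcd(9116, 82) = 2 and 2 | (73 − 5681), so the pair is consistent; merging gives y ≡ 251813 (mod 373756), where 373756 = lcm(9116, 82).
The solution is unique modulo lcm(212, 86, 82) = 373756.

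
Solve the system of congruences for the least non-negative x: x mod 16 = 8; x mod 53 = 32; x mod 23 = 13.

2152

The moduli are pairwise coprime; N = 16·53·23 = 19504.
N/16 = 1219; 1219 ≡ 3 (mod 16); 3·11 ≡ 1, so inverse 11.
N/53 = 368; 368 ≡ 50 (mod 53); 50·35 ≡ 1, so inverse 35.
N/23 = 848; 848 ≡ 20 (mod 23); 20·15 ≡ 1, so inverse 15.
x ≡ 8·1219·11 + 32·368·35 + 13·848·15 = 684792.
684792 mod 19504 = 2152.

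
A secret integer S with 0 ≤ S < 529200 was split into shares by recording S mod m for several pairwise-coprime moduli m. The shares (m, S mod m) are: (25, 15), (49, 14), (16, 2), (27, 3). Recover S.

The moduli are pairwise coprime; N = 25·49·16·27 = 529200.
N/25 = 21168; 21168 ≡ 18 (mod 25); 18·7 ≡ 1, so inverse 7.
N/49 = 10800; 10800 ≡ 20 (mod 49); 20·27 ≡ 1, so inverse 27.
N/16 = 33075; 33075 ≡ 3 (mod 16); 3·11 ≡ 1, so inverse 11.
N/27 = 19600; 19600 ≡ 25 (mod 27); 25·13 ≡ 1, so inverse 13.
S ≡ 15·21168·7 + 14·10800·27 + 2·33075·11 + 3·19600·13 = 7797090.
7797090 mod 529200 = 388290.

388290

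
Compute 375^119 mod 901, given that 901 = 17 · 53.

Mod 17: 375 ≡ 1; by Fermat, exponent reduces to 119 mod 16 = 7; 1^7 ≡ 1 (mod 17).
Mod 53: 375 ≡ 4; by Fermat, exponent reduces to 119 mod 52 = 15; 4^15 ≡ 37 (mod 53).
Combine by CRT: x ≡ 1 (mod 17), x ≡ 37 (mod 53) ⇒ x ≡ 885 (mod 901).

885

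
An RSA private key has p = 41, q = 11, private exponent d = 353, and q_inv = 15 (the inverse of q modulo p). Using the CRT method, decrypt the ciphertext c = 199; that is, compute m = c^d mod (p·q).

d_p = d mod (p−1) = 353 mod 40 = 33; d_q = d mod (q−1) = 3.
m₁ = c^(d_p) mod p: c ≡ 35 (mod 41), and 35^33 mod 41 = 24.
m₂ = c^(d_q) mod q: c ≡ 1 (mod 11), and 1^3 mod 11 = 1.
h = q_inv·(m₁ − m₂) mod p = 15·(24 − 1) mod 41 = 17.
m = m₂ + h·q = 1 + 17·11 = 188.

188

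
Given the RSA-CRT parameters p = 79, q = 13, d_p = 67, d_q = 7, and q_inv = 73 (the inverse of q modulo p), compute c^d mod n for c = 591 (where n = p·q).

891

m₁ = c^(d_p) mod p: c ≡ 38 (mod 79), and 38^67 mod 79 = 22.
m₂ = c^(d_q) mod q: c ≡ 6 (mod 13), and 6^7 mod 13 = 7.
h = q_inv·(m₁ − m₂) mod p = 73·(22 − 7) mod 79 = 68.
m = m₂ + h·q = 7 + 68·13 = 891.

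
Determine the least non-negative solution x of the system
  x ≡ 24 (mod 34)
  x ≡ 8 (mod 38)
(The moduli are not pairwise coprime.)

gcd(34, 38) = 2 and 2 | (8 − 24), so the pair is consistent; merging gives x ≡ 160 (mod 646), where 646 = lcm(34, 38).
The solution is unique modulo lcm(34, 38) = 646.

160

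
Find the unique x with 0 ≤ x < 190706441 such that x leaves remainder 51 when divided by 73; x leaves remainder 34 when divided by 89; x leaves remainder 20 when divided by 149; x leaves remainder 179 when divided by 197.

Combine the congruences pairwise.
From x ≡ 51 (mod 73) write x = 51 + 73t. Substituting into x ≡ 34 (mod 89) gives 73t ≡ 72 (mod 89), and since 73⁻¹ ≡ 50 (mod 89), t ≡ 40. Hence x ≡ 51 + 73·40 = 2971 (mod 6497).
From x ≡ 2971 (mod 6497) write x = 2971 + 6497t. Substituting into x ≡ 20 (mod 149) gives 6497t ≡ 29 (mod 149), and since 90⁻¹ ≡ 101 (mod 149), t ≡ 98. Hence x ≡ 2971 + 6497·98 = 639677 (mod 968053).
From x ≡ 639677 (mod 968053) write x = 639677 + 968053t. Substituting into x ≡ 179 (mod 197) gives 968053t ≡ 161 (mod 197), and since 192⁻¹ ≡ 118 (mod 197), t ≡ 86. Hence x ≡ 639677 + 968053·86 = 83892235 (mod 190706441).

83892235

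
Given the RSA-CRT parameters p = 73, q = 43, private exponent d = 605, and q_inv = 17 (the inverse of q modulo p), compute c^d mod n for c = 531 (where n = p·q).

1201

d_p = d mod (p−1) = 605 mod 72 = 29; d_q = d mod (q−1) = 17.
m₁ = c^(d_p) mod p: c ≡ 20 (mod 73), and 20^29 mod 73 = 33.
m₂ = c^(d_q) mod q: c ≡ 15 (mod 43), and 15^17 mod 43 = 40.
h = q_inv·(m₁ − m₂) mod p = 17·(33 − 40) mod 73 = 27.
m = m₂ + h·q = 40 + 27·43 = 1201.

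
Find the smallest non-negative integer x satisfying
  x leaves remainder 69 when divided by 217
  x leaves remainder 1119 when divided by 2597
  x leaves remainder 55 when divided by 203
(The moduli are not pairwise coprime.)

Combine the congruences pairwise.
gcd(217, 2597) = 7 and 7 | (1119 − 69), so the pair is consistent; merging gives x ≡ 68641 (mod 80507), where 80507 = lcm(217, 2597).
gcd(80507, 203) = 7 and 7 | (55 − 68641), so the pair is consistent; merging gives x ≡ 1598274 (mod 2334703), where 2334703 = lcm(80507, 203).
The solution is unique modulo lcm(217, 2597, 203) = 2334703.

1598274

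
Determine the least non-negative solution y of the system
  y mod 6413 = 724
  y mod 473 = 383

Combine the congruences pairwise.
gcd(6413, 473) = 11 and 11 | (383 − 724), so the pair is consistent; merging gives y ≡ 141810 (mod 275759), where 275759 = lcm(6413, 473).
The solution is unique modulo lcm(6413, 473) = 275759.

141810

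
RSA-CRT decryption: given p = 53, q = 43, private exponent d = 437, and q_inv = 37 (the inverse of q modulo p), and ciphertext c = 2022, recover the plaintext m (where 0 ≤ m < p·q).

d_p = d mod (p−1) = 437 mod 52 = 21; d_q = d mod (q−1) = 17.
m₁ = c^(d_p) mod p: c ≡ 8 (mod 53), and 8^21 mod 53 = 34.
m₂ = c^(d_q) mod q: c ≡ 1 (mod 43), and 1^17 mod 43 = 1.
h = q_inv·(m₁ − m₂) mod p = 37·(34 − 1) mod 53 = 2.
m = m₂ + h·q = 1 + 2·43 = 87.

87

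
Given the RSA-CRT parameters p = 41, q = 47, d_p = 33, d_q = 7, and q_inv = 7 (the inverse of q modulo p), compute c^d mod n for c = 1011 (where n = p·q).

m₁ = c^(d_p) mod p: c ≡ 27 (mod 41), and 27^33 mod 41 = 27.
m₂ = c^(d_q) mod q: c ≡ 24 (mod 47), and 24^7 mod 47 = 18.
h = q_inv·(m₁ − m₂) mod p = 7·(27 − 18) mod 41 = 22.
m = m₂ + h·q = 18 + 22·47 = 1052.

1052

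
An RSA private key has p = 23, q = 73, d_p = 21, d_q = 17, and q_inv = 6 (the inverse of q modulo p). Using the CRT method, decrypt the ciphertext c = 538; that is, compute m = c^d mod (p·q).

m₁ = c^(d_p) mod p: c ≡ 9 (mod 23), and 9^21 mod 23 = 18.
m₂ = c^(d_q) mod q: c ≡ 27 (mod 73), and 27^17 mod 73 = 27.
h = q_inv·(m₁ − m₂) mod p = 6·(18 − 27) mod 23 = 15.
m = m₂ + h·q = 27 + 15·73 = 1122.

1122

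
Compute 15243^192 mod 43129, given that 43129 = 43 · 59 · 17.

7498

Mod 43: 15243 ≡ 21; by Fermat, exponent reduces to 192 mod 42 = 24; 21^24 ≡ 16 (mod 43).
Mod 59: 15243 ≡ 21; by Fermat, exponent reduces to 192 mod 58 = 18; 21^18 ≡ 5 (mod 59).
Mod 17: 15243 ≡ 11; since 16 | 192, by Fermat 11^192 ≡ 1 (mod 17).
Combine by CRT: x ≡ 16 (mod 43), x ≡ 5 (mod 59), x ≡ 1 (mod 17) ⇒ x ≡ 7498 (mod 43129).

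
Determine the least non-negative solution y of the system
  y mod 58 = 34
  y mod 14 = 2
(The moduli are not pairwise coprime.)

gcd(58, 14) = 2 and 2 | (2 − 34), so the pair is consistent; merging gives y ≡ 324 (mod 406), where 406 = lcm(58, 14).
The solution is unique modulo lcm(58, 14) = 406.

324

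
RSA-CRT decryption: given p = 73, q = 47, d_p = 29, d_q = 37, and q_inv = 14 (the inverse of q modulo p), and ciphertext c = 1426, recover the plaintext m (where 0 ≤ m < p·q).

m₁ = c^(d_p) mod p: c ≡ 39 (mod 73), and 39^29 mod 73 = 45.
m₂ = c^(d_q) mod q: c ≡ 16 (mod 47), and 16^37 mod 47 = 37.
h = q_inv·(m₁ − m₂) mod p = 14·(45 − 37) mod 73 = 39.
m = m₂ + h·q = 37 + 39·47 = 1870.

1870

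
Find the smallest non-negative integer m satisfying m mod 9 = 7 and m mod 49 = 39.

Combine the congruences pairwise.
From m ≡ 7 (mod 9) write m = 7 + 9t. Substituting into m ≡ 39 (mod 49) gives 9t ≡ 32 (mod 49), and since 9⁻¹ ≡ 11 (mod 49), t ≡ 9. Hence m ≡ 7 + 9·9 = 88 (mod 441).

88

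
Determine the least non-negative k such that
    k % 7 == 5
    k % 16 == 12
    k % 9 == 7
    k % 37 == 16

25324

The moduli are pairwise coprime; N = 7·16·9·37 = 37296.
N/7 = 5328; 5328 ≡ 1 (mod 7), inverse 1.
N/16 = 2331; 2331 ≡ 11 (mod 16); 11·3 ≡ 1, so inverse 3.
N/9 = 4144; 4144 ≡ 4 (mod 9); 4·7 ≡ 1, so inverse 7.
N/37 = 1008; 1008 ≡ 9 (mod 37); 9·33 ≡ 1, so inverse 33.
k ≡ 5·5328·1 + 12·2331·3 + 7·4144·7 + 16·1008·33 = 845836.
845836 mod 37296 = 25324.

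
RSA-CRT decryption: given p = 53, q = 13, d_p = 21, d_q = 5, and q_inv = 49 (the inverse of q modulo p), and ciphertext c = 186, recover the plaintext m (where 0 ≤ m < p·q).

m₁ = c^(d_p) mod p: c ≡ 27 (mod 53), and 27^21 mod 53 = 21.
m₂ = c^(d_q) mod q: c ≡ 4 (mod 13), and 4^5 mod 13 = 10.
h = q_inv·(m₁ − m₂) mod p = 49·(21 − 10) mod 53 = 9.
m = m₂ + h·q = 10 + 9·13 = 127.

127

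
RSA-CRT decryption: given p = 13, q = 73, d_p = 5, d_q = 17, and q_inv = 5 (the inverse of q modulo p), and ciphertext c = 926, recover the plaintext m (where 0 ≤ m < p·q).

m₁ = c^(d_p) mod p: c ≡ 3 (mod 13), and 3^5 mod 13 = 9.
m₂ = c^(d_q) mod q: c ≡ 50 (mod 73), and 50^17 mod 73 = 54.
h = q_inv·(m₁ − m₂) mod p = 5·(9 − 54) mod 13 = 9.
m = m₂ + h·q = 54 + 9·73 = 711.

711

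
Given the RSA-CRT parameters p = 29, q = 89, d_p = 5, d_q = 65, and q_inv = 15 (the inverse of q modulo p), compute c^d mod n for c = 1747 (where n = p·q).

m₁ = c^(d_p) mod p: c ≡ 7 (mod 29), and 7^5 mod 29 = 16.
m₂ = c^(d_q) mod q: c ≡ 56 (mod 89), and 56^65 mod 89 = 28.
h = q_inv·(m₁ − m₂) mod p = 15·(16 − 28) mod 29 = 23.
m = m₂ + h·q = 28 + 23·89 = 2075.

2075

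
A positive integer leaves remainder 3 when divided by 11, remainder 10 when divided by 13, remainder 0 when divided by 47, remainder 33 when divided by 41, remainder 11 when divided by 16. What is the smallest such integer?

2504395

The moduli are pairwise coprime; N = 11·13·47·41·16 = 4408976.
N/11 = 400816; 400816 ≡ 9 (mod 11); 9·5 ≡ 1, so inverse 5.
N/13 = 339152; 339152 ≡ 8 (mod 13); 8·5 ≡ 1, so inverse 5.
N/47 = 93808; 93808 ≡ 43 (mod 47); 43·35 ≡ 1, so inverse 35.
N/41 = 107536; 107536 ≡ 34 (mod 41); 34·35 ≡ 1, so inverse 35.
N/16 = 275561; 275561 ≡ 9 (mod 16); 9·9 ≡ 1, so inverse 9.
a ≡ 3·400816·5 + 10·339152·5 + 0·93808·35 + 33·107536·35 + 11·275561·9 = 174454459.
174454459 mod 4408976 = 2504395.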